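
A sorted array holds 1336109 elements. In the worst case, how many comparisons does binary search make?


Halving sequence: 1336109 -> 668054 -> 334027 -> 167013 -> 83506 -> 41753 -> 20876 -> 10438 -> 5219 -> 2609 -> 1304 -> 652 -> 326 -> 163 -> 81 -> 40 -> 20 -> 10 -> 5 -> 2 -> 1
Number of halvings = 20
Max comparisons = 20 + 1 = 21


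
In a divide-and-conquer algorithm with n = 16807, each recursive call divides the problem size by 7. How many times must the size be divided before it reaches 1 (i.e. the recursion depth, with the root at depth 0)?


Number of divisions = log_7(16807)
Sizes: 16807 -> 2401 -> 343 -> 49 -> 7 -> 1 (5 divisions)
Recursion depth = 5


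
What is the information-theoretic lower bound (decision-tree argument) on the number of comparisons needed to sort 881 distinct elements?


A binary decision tree of height h has at most 2^h leaves and needs at least n! of them, so h >= ceil(log2(n!)).
881! is far too large to multiply out, so use Stirling's series:
  ln(n!) ~ n ln n - n + (1/2) ln(2 pi n) + 1/(12n)  (error below 1/(360 n^3), negligible here)
  ln(881) = 6.7810576
  n ln n = 881 * 6.7810576 = 5974.1117
  (1/2) ln(2 pi * 881) = (1/2) ln(5535.4863) = 4.3095
  1/(12*881) = 0.0001
  ln(881!) ~ 5974.1117 - 881 + 4.3095 + 0.0001 = 5097.4213
Convert to base 2: log2(881!) = 5097.4213 / ln 2 = 5097.4213 / 0.69314718 = 7354.0244
ceil(7354.0244) = 7355


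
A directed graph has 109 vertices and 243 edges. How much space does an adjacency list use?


Adjacency list: one list head per vertex + one entry per edge
Vertex heads: 109
Edge entries: 243
Total = 109 + 243 = 352


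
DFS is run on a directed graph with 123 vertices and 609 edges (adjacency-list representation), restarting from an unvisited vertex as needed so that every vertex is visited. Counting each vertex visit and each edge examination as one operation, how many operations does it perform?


A full DFS traversal processes each vertex exactly once (push/pop on stack).
Each directed edge is examined once.
V = 123, E = 609
V + E = 732


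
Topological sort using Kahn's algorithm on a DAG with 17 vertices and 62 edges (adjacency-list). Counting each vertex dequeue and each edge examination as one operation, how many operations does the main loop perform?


Kahn's algorithm:
  1. Compute in-degrees: O(V + E)
  2. Process queue: each vertex dequeued once (O(V))
     each edge examined once (O(E))
Total = V + E = 17 + 62 = 79


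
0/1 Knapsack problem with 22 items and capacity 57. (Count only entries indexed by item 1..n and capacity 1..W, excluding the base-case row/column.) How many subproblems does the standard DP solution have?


The DP table is indexed by (item, capacity).
Rows: 22 items
Columns: 57 capacity values (1 to W)
Total subproblems = 22 * 57 = 1254


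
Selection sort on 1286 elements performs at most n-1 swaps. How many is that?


Each of the 1285 passes places one element in its final position.
Pass 1: swap minimum into position 0
Pass 2: swap minimum of remaining into position 1
...
Pass 1285: last two elements, one swap
Maximum swaps = 1286 - 1 = 1285


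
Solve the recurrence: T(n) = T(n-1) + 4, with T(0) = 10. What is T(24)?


Unrolling the recurrence:
T(24) = T(23) + 4
       = T(22) + 4 + 4
       = T(21) + 4*3
       ...
       = T(0) + 4*24
       = 10 + 96 = 106


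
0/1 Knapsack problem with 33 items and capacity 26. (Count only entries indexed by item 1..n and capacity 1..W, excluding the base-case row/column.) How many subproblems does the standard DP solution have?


The DP table is indexed by (item, capacity).
Rows: 33 items
Columns: 26 capacity values (1 to W)
Total subproblems = 33 * 26 = 858


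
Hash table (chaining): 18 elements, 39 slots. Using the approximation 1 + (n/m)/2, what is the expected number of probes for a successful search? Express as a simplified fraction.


Computing expected probes:
alpha = 18/39
= 1 + alpha/2
= 1 + 18/(2*39)
= (2*39 + 18) / (2*39)
= 96/78 = 16/13


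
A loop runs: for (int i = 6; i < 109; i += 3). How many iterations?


Loop starts at i = 6, increments by 3, stops when i >= 109.
Number of iterations = ceil((109 - 6) / 3)
= ceil(103 / 3)
= 35


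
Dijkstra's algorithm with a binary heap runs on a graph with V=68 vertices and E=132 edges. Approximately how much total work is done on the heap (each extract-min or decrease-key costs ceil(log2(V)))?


Dijkstra with a binary heap: each vertex is extracted once, each edge may relax once.
Each heap operation costs O(log V).
V + E = 68 + 132 = 200
ceil(log2(68)) = 7 (since 2^6 = 64 < 68 <= 128 = 2^7)
Total heap work = (V+E) * ceil(log2(V)) = 200 * 7 = 1400


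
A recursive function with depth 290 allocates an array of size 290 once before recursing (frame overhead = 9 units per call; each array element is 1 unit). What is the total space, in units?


Array allocation: 290 units (allocated once)
Stack frames: 290 deep * 9 per frame = 2610 units
Total = 290 + 2610 = 2900


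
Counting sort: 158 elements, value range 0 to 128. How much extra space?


n = 158 (output array)
k = 129 (count array for 129 distinct values)
Extra space = 158 + 129 = 287


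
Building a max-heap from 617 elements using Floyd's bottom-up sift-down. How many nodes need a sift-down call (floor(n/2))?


In a heap of 617 elements (0-indexed array):
  Last element index: 616
  Parent of last element: floor((616 - 1) / 2) = 307
  Internal nodes: indices 0 to 307
  Count = floor(617/2) = 308


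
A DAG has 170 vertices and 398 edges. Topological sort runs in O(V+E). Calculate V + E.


V = 170 (vertex processing)
E = 398 (edge processing)
V + E = 170 + 398 = 568


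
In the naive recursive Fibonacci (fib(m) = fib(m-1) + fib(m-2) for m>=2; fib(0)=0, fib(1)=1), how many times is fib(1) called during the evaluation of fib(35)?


Let N(m) = number of times fib(m) is called while evaluating fib(35).
N(35) = 1 (the initial call).
N(34) = 1 (only fib(35) calls it).
For 1 <= m <= 33: fib(m) is called by fib(m+1) and fib(m+2), so
  N(m) = N(m+1) + N(m+2).
fib(0) is called only by fib(2), so N(0) = N(2).
Walk down from m=35:
  N(35)=1, N(34)=1, N(33)=2, N(32)=3, N(31)=5, N(30)=8, N(29)=13, N(28)=21, N(27)=34, N(26)=55, N(25)=89, N(24)=144, N(23)=233, N(22)=377, N(21)=610, N(20)=987, N(19)=1597, N(18)=2584, N(17)=4181, N(16)=6765, N(15)=10946, N(14)=17711, N(13)=28657, N(12)=46368, N(11)=75025, N(10)=121393, N(9)=196418, N(8)=317811, N(7)=514229, N(6)=832040, N(5)=1346269, N(4)=2178309, N(3)=3524578, N(2)=5702887, N(1)=9227465
N(1) = 9227465


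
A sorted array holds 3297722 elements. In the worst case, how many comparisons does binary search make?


Halving sequence: 3297722 -> 1648861 -> 824430 -> 412215 -> 206107 -> 103053 -> 51526 -> 25763 -> 12881 -> 6440 -> 3220 -> 1610 -> 805 -> 402 -> 201 -> 100 -> 50 -> 25 -> 12 -> 6 -> 3 -> 1
Number of halvings = 21
Max comparisons = 21 + 1 = 22


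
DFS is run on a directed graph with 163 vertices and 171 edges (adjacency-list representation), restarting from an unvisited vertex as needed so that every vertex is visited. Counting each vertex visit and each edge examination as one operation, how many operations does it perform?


A full DFS traversal processes each vertex exactly once (push/pop on stack).
Each directed edge is examined once.
V = 163, E = 171
V + E = 334


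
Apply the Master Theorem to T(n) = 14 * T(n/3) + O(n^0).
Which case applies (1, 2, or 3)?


The Master Theorem: T(n) = a*T(n/b) + O(n^c)
  a = 14, b = 3, c = 0
log_b(a) = log_3(14) ~ 2.402
Compare b^c with a: 3^0 = 1 < 14, so c < log_b(a).
Since c < log_b(a), Case 1 applies.
T(n) = O(n^(log_3 14)) ~ O(n^2.402)
Master Theorem case = 1


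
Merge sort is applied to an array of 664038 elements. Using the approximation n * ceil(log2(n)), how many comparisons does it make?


Merge sort divides the array into halves recursively.
Number of levels = ceil(log2(664038)) = 20
At each level, approximately n = 664038 comparisons are needed for merging.
Total comparisons ~ n * ceil(log2(n)) = 664038 * 20 = 13280760


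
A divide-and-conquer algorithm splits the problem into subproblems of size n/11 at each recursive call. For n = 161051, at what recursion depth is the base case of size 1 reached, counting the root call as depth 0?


At each depth, the problem size is divided by 11:
  Depth 0: problem size = 161051
  Depth 1: problem size = 14641
  Depth 2: problem size = 1331
  Depth 3: problem size = 121
  Depth 4: problem size = 11
  Depth 5: problem size = 1 (base case)
The base case is reached at depth log_11(161051) = 5 (the tree has 6 levels counting depth 0, but the depth asked for is 5).
Recursion depth = 5


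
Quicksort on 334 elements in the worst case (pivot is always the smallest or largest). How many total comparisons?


In the worst case, each partition step picks the worst pivot:
  Partition 1: 333 comparisons (n-1 elements to compare)
  Partition 2: 332 comparisons
  Partition 3: 331 comparisons
  Partition 4: 330 comparisons
  Partition 5: 329 comparisons
  ...
  Last partition: 0 comparisons
Total = (n-1) + (n-2) + ... + 1 + 0 = n*(n-1)/2
= 334*333/2 = 55611


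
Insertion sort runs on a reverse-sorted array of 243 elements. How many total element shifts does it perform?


Sum of shifts = 1 + 2 + 3 + ... + 242
= 243 * 242 / 2
= 58806 / 2
= 29403


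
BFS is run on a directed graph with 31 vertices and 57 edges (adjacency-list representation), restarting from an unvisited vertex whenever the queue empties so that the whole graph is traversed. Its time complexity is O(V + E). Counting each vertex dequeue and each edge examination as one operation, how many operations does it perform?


A full BFS traversal dequeues each vertex exactly once and examines each directed edge exactly once.
V = 31 (vertex processing cost)
E = 57 (edge examination cost)
Total operations proportional to V + E = 31 + 57 = 88


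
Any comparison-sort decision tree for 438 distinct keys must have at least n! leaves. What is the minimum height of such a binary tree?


A binary decision tree of height h has at most 2^h leaves and needs at least n! of them, so h >= ceil(log2(n!)).
438! is far too large to multiply out, so use Stirling's series:
  ln(n!) ~ n ln n - n + (1/2) ln(2 pi n) + 1/(12n)  (error below 1/(360 n^3), negligible here)
  ln(438) = 6.0822189
  n ln n = 438 * 6.0822189 = 2664.0119
  (1/2) ln(2 pi * 438) = (1/2) ln(2752.0352) = 3.9600
  1/(12*438) = 0.0002
  ln(438!) ~ 2664.0119 - 438 + 3.9600 + 0.0002 = 2229.9721
Convert to base 2: log2(438!) = 2229.9721 / ln 2 = 2229.9721 / 0.69314718 = 3217.1697
ceil(3217.1697) = 3218


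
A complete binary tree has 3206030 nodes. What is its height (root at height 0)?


In a complete binary tree, level k holds nodes 2^k .. 2^(k+1)-1 (1-indexed).
Height = floor(log2(n)) = floor(log2(3206030)) = 21
Check: 2^21 = 2097152 <= 3206030 < 4194304 = 2^22


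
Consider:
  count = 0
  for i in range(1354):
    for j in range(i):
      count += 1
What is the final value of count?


For each i, the inner loop runs i times:
  i=0: inner runs 0 times
  i=1: inner runs 1 time
  i=2: inner runs 2 times
  i=3: inner runs 3 times
  i=4: inner runs 4 times
  i=5: inner runs 5 times
  i=6: inner runs 6 times
  i=7: inner runs 7 times
  ...
Total = 0 + 1 + 2 + ... + 1353 = 1354*(1354-1)/2 = 915981


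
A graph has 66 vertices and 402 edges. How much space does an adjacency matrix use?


Adjacency matrix: V x V grid of entries
Space = V^2 = 66^2 = 66 * 66 = 4356


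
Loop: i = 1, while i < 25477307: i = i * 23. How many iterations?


i multiplies by 23 each step:
i = 1 -> 23 -> 529 -> 12167 -> 279841 -> 6436343 -> 148035889 (stop)
Iterations = ceil(log_23(25477307)) = 6


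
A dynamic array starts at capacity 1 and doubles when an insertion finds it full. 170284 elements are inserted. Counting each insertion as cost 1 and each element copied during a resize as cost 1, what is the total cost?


n = 170284
Insertion costs: 170284
Resizes copy 1, 2, 4, ... up to the largest power of 2 that is <= n-1 = 170283, i.e. 131072.
Copy costs = 1 + 2 + 4 + 8 + 16 + 32 + 64 + 128 + 256 + 512 + 1024 + 2048 + 4096 + 8192 + 16384 + 32768 + 65536 + 131072 = 262143
Total = 170284 + 262143 = 432427


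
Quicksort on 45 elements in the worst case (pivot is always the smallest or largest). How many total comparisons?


In the worst case, each partition step picks the worst pivot:
  Partition 1: 44 comparisons (n-1 elements to compare)
  Partition 2: 43 comparisons
  Partition 3: 42 comparisons
  Partition 4: 41 comparisons
  Partition 5: 40 comparisons
  ...
  Last partition: 0 comparisons
Total = (n-1) + (n-2) + ... + 1 + 0 = n*(n-1)/2
= 45*44/2 = 990


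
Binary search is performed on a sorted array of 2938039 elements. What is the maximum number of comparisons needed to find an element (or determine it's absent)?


Binary search halves the search space each comparison:
  Step 1: search space = 2938039 -> 1469019
  Step 2: search space = 1469019 -> 734509
  Step 3: search space = 734509 -> 367254
  Step 4: search space = 367254 -> 183627
  Step 5: search space = 183627 -> 91813
  Step 6: search space = 91813 -> 45906
  Step 7: search space = 45906 -> 22953
  Step 8: search space = 22953 -> 11476
  Step 9: search space = 11476 -> 5738
  Step 10: search space = 5738 -> 2869
  Step 11: search space = 2869 -> 1434
  Step 12: search space = 1434 -> 717
  Step 13: search space = 717 -> 358
  Step 14: search space = 358 -> 179
  Step 15: search space = 179 -> 89
  Step 16: search space = 89 -> 44
  Step 17: search space = 44 -> 22
  Step 18: search space = 22 -> 11
  Step 19: search space = 11 -> 5
  Step 20: search space = 5 -> 2
  Step 21: search space = 2 -> 1
  Step 22: search space = 1 (final check)
Maximum comparisons = floor(log2(2938039)) + 1 = 21 + 1 = 22


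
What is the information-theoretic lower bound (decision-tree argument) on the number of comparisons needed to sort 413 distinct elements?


A binary decision tree of height h has at most 2^h leaves and needs at least n! of them, so h >= ceil(log2(n!)).
413! is far too large to multiply out, so use Stirling's series:
  ln(n!) ~ n ln n - n + (1/2) ln(2 pi n) + 1/(12n)  (error below 1/(360 n^3), negligible here)
  ln(413) = 6.0234476
  n ln n = 413 * 6.0234476 = 2487.6839
  (1/2) ln(2 pi * 413) = (1/2) ln(2594.9555) = 3.9307
  1/(12*413) = 0.0002
  ln(413!) ~ 2487.6839 - 413 + 3.9307 + 0.0002 = 2078.6148
Convert to base 2: log2(413!) = 2078.6148 / ln 2 = 2078.6148 / 0.69314718 = 2998.8073
ceil(2998.8073) = 2999


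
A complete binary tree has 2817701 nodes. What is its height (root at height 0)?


In a complete binary tree, level k holds nodes 2^k .. 2^(k+1)-1 (1-indexed).
Height = floor(log2(n)) = floor(log2(2817701)) = 21
Check: 2^21 = 2097152 <= 2817701 < 4194304 = 2^22


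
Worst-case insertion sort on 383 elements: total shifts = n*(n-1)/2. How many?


Sum of shifts = 1 + 2 + 3 + ... + 382
= 383 * 382 / 2
= 146306 / 2
= 73153


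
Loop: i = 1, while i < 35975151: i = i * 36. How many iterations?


i multiplies by 36 each step:
i = 1 -> 36 -> 1296 -> 46656 -> 1679616 -> 60466176 (stop)
Iterations = ceil(log_36(35975151)) = 5


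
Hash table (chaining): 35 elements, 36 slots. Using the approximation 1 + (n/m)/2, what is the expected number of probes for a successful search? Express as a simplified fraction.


Computing expected probes:
alpha = 35/36
= 1 + alpha/2
= 1 + 35/(2*36)
= (2*36 + 35) / (2*36)
= 107/72


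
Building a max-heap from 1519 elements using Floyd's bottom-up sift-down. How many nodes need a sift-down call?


In a heap of 1519 elements (0-indexed array):
  Last element index: 1518
  Parent of last element: floor((1518 - 1) / 2) = 758
  Internal nodes: indices 0 to 758
  Count = floor(1519/2) = 759


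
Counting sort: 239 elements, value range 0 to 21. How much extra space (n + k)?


n = 239 (output array)
k = 22 (count array for 22 distinct values)
Extra space = 239 + 22 = 261


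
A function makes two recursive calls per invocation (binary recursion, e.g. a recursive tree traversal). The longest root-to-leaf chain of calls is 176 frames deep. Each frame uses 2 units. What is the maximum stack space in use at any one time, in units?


Binary recursion: the two calls run one after the other, so only one root-to-leaf chain of frames is on the stack at a time.
Maximum depth (longest chain) = 176 frames
Each frame = 2 units
Max stack space = 176 * 2 = 352


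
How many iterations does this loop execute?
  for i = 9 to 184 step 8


The loop variable i takes values starting at 9 and increments by 8 each iteration.
Sequence: i = 9, 17, 25, 33, 41, 49, 57, 65, 73, ...
The upper bound 184 is inclusive, so the count is floor((last - first) / step) + 1:
floor((184 - 9) / 8) + 1 = floor(175/8) + 1 = 21 + 1 = 22


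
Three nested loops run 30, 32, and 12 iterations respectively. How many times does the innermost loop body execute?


Loop 1 (outermost): 30 iterations
Loop 2 (middle): 32 iterations per outer
Loop 3 (innermost): 12 iterations per middle
Total = 30 * 32 * 12 = 11520


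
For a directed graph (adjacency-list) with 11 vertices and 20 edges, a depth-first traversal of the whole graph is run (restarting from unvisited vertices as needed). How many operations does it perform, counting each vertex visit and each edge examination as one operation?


A full DFS traversal visits each vertex once and examines each edge once.
V = 11
E = 20
Sum = 11 + 20 = 31


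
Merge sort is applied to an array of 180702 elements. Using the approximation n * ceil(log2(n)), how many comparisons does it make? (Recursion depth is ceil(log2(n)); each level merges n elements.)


Merge sort divides the array into halves recursively.
Number of levels = ceil(log2(180702)) = 18
At each level, approximately n = 180702 comparisons are needed for merging.
Total comparisons ~ n * ceil(log2(n)) = 180702 * 18 = 3252636


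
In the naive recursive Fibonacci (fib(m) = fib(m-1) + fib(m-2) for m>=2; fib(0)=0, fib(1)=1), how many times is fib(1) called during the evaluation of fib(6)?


Let N(m) = number of times fib(m) is called while evaluating fib(6).
N(6) = 1 (the initial call).
N(5) = 1 (only fib(6) calls it).
For 1 <= m <= 4: fib(m) is called by fib(m+1) and fib(m+2), so
  N(m) = N(m+1) + N(m+2).
fib(0) is called only by fib(2), so N(0) = N(2).
Walk down from m=6:
  N(6)=1, N(5)=1, N(4)=2, N(3)=3, N(2)=5, N(1)=8
N(1) = 8


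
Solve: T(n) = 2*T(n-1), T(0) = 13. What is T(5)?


Unrolling:
T(5) = 2*T(4) = 2^2*T(3) = ... = 2^5*T(0)
= 2^5 * 13
= 32 * 13 = 416


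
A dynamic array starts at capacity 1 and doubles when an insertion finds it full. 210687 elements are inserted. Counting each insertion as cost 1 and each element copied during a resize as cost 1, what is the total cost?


n = 210687
Insertion costs: 210687
Resizes copy 1, 2, 4, ... up to the largest power of 2 that is <= n-1 = 210686, i.e. 131072.
Copy costs = 1 + 2 + 4 + 8 + 16 + 32 + 64 + 128 + 256 + 512 + 1024 + 2048 + 4096 + 8192 + 16384 + 32768 + 65536 + 131072 = 262143
Total = 210687 + 262143 = 472830


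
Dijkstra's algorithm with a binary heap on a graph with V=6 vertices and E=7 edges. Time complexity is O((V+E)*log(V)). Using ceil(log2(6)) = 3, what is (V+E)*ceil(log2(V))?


Dijkstra with a binary heap: each vertex is extracted once, each edge may relax once.
Each heap operation costs O(log V).
V + E = 6 + 7 = 13
ceil(log2(6)) = 3 (since 2^2 = 4 < 6 <= 8 = 2^3)
Total heap work = (V+E) * ceil(log2(V)) = 13 * 3 = 39


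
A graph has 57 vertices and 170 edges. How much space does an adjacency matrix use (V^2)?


Adjacency matrix: V x V grid of entries
Space = V^2 = 57^2 = 57 * 57 = 3249


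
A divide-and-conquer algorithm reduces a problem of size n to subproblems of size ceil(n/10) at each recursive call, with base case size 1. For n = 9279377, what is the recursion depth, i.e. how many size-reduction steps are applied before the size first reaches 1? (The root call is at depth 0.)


Each step divides the size by 10 (rounding up); after k steps the size is ceil(n/10^k), which equals 1 exactly when 10^k >= n.
So the depth is the smallest k with 10^k >= 9279377, i.e. ceil(log_10(9279377)).
10^6 = 1000000 < 9279377 <= 10000000 = 10^7
Recursion depth = 7


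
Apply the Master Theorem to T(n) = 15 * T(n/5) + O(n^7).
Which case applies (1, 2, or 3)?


The Master Theorem: T(n) = a*T(n/b) + O(n^c)
  a = 15, b = 5, c = 7
log_b(a) = log_5(15) ~ 1.683
Compare b^c with a: 5^7 = 78125 > 15, so c > log_b(a).
Since c > log_b(a), Case 3 applies.
T(n) = O(n^7)
Master Theorem case = 3


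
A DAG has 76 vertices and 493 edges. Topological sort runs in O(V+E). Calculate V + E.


V = 76 (vertex processing)
E = 493 (edge processing)
V + E = 76 + 493 = 569


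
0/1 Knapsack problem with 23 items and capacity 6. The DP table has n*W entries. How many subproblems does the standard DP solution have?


The DP table is indexed by (item, capacity).
Rows: 23 items
Columns: 6 capacity values (1 to W)
Total subproblems = 23 * 6 = 138


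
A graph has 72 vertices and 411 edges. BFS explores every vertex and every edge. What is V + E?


A full BFS traversal dequeues each vertex once and examines each edge once.
Vertex visits: 72
Edge visits: 411
V + E = 72 + 411 = 483


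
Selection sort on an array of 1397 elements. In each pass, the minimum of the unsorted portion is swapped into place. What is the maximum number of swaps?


Selection sort performs one swap per pass:
  Pass 1: find min in positions 0 to 1396, swap with position 0
  Pass 2: find min in positions 1 to 1396, swap with position 1
  Pass 3: find min in positions 2 to 1396, swap with position 2
  Pass 4: find min in positions 3 to 1396, swap with position 3
  Pass 5: find min in positions 4 to 1396, swap with position 4
  ... (1391 more passes)
Total passes (and swaps) = n - 1 = 1397 - 1 = 1396


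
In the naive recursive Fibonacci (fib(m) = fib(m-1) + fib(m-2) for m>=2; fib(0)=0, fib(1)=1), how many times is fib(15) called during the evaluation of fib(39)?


Let N(m) = number of times fib(m) is called while evaluating fib(39).
N(39) = 1 (the initial call).
N(38) = 1 (only fib(39) calls it).
For 1 <= m <= 37: fib(m) is called by fib(m+1) and fib(m+2), so
  N(m) = N(m+1) + N(m+2).
fib(0) is called only by fib(2), so N(0) = N(2).
Walk down from m=39:
  N(39)=1, N(38)=1, N(37)=2, N(36)=3, N(35)=5, N(34)=8, N(33)=13, N(32)=21, N(31)=34, N(30)=55, N(29)=89, N(28)=144, N(27)=233, N(26)=377, N(25)=610, N(24)=987, N(23)=1597, N(22)=2584, N(21)=4181, N(20)=6765, N(19)=10946, N(18)=17711, N(17)=28657, N(16)=46368, N(15)=75025
N(15) = 75025


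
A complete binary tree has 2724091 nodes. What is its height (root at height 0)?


In a complete binary tree, level k holds nodes 2^k .. 2^(k+1)-1 (1-indexed).
Height = floor(log2(n)) = floor(log2(2724091)) = 21
Check: 2^21 = 2097152 <= 2724091 < 4194304 = 2^22


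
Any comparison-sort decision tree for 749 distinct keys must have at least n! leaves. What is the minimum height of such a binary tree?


A binary decision tree of height h has at most 2^h leaves and needs at least n! of them, so h >= ceil(log2(n!)).
749! is far too large to multiply out, so use Stirling's series:
  ln(n!) ~ n ln n - n + (1/2) ln(2 pi n) + 1/(12n)  (error below 1/(360 n^3), negligible here)
  ln(749) = 6.6187390
  n ln n = 749 * 6.6187390 = 4957.4355
  (1/2) ln(2 pi * 749) = (1/2) ln(4706.1058) = 4.2283
  1/(12*749) = 0.0001
  ln(749!) ~ 4957.4355 - 749 + 4.2283 + 0.0001 = 4212.6639
Convert to base 2: log2(749!) = 4212.6639 / ln 2 = 4212.6639 / 0.69314718 = 6077.5893
ceil(6077.5893) = 6078


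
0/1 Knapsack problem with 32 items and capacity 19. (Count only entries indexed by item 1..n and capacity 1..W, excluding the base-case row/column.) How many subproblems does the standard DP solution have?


The DP table is indexed by (item, capacity).
Rows: 32 items
Columns: 19 capacity values (1 to W)
Total subproblems = 32 * 19 = 608


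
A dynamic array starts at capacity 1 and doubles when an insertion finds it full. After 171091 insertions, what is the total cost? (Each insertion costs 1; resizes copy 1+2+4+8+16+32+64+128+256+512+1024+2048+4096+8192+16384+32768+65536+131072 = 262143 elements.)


Insertion cost: 171091 (one per element)
Resizes occur just before inserting elements 2, 3, 5, 9, ...
Elements copied at each resize: 1 + 2 + 4 + 8 + 16 + 32 + 64 + 128 + 256 + 512 + 1024 + 2048 + 4096 + 8192 + 16384 + 32768 + 65536 + 131072
Sum of copies = 262143 (geometric series: 2^k - 1)
Total = 171091 + 262143 = 433234


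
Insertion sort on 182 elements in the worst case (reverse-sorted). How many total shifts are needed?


In the worst case (reverse-sorted), each element shifts past all previous:
  Element 1: 1 shifts
  Element 2: 2 shifts
  Element 3: 3 shifts
  Element 4: 4 shifts
  Element 5: 5 shifts
  ...
  Element 181: 181 shifts
Total = 1 + 2 + ... + 181
= 182*(182-1)/2 = 16471


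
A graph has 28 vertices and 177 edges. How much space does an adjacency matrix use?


Adjacency matrix: V x V grid of entries
Space = V^2 = 28^2 = 28 * 28 = 784


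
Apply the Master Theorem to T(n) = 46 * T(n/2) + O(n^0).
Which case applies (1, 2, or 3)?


The Master Theorem: T(n) = a*T(n/b) + O(n^c)
  a = 46, b = 2, c = 0
log_b(a) = log_2(46) ~ 5.524
Compare b^c with a: 2^0 = 1 < 46, so c < log_b(a).
Since c < log_b(a), Case 1 applies.
T(n) = O(n^(log_2 46)) ~ O(n^5.524)
Master Theorem case = 1


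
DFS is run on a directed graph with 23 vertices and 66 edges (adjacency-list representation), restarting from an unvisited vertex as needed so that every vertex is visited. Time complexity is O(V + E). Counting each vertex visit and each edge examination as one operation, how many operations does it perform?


A full DFS traversal processes each vertex exactly once (push/pop on stack).
Each directed edge is examined once.
V = 23, E = 66
V + E = 89


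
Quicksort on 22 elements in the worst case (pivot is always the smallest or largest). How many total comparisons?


In the worst case, each partition step picks the worst pivot:
  Partition 1: 21 comparisons (n-1 elements to compare)
  Partition 2: 20 comparisons
  Partition 3: 19 comparisons
  Partition 4: 18 comparisons
  Partition 5: 17 comparisons
  ...
  Last partition: 0 comparisons
Total = (n-1) + (n-2) + ... + 1 + 0 = n*(n-1)/2
= 22*21/2 = 231


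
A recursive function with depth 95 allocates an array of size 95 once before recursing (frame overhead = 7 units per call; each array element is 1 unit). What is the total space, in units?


Array allocation: 95 units (allocated once)
Stack frames: 95 deep * 7 per frame = 665 units
Total = 95 + 665 = 760


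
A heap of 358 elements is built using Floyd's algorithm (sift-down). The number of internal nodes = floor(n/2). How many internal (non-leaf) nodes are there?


Leaf nodes occupy roughly half the array.
Sift-down is called for each internal node, starting from the last one.
Internal nodes = floor(n/2) = floor(358/2) = 179


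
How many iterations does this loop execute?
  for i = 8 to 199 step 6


The loop variable i takes values starting at 8 and increments by 6 each iteration.
Sequence: i = 8, 14, 20, 26, 32, 38, 44, 50, 56, ...
The upper bound 199 is inclusive, so the count is floor((last - first) / step) + 1:
floor((199 - 8) / 6) + 1 = floor(191/6) + 1 = 31 + 1 = 32


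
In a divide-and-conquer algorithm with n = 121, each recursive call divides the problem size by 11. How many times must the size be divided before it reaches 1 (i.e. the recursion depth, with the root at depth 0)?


Number of divisions = log_11(121)
Sizes: 121 -> 11 -> 1 (2 divisions)
Recursion depth = 2


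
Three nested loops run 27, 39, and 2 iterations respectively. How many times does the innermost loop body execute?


Loop 1 (outermost): 27 iterations
Loop 2 (middle): 39 iterations per outer
Loop 3 (innermost): 2 iterations per middle
Total = 27 * 39 * 2 = 2106


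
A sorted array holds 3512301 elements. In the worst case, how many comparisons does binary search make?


Halving sequence: 3512301 -> 1756150 -> 878075 -> 439037 -> 219518 -> 109759 -> 54879 -> 27439 -> 13719 -> 6859 -> 3429 -> 1714 -> 857 -> 428 -> 214 -> 107 -> 53 -> 26 -> 13 -> 6 -> 3 -> 1
Number of halvings = 21
Max comparisons = 21 + 1 = 22


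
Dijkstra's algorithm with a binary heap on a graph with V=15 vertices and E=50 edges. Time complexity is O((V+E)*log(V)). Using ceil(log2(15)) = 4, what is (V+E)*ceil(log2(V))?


Dijkstra with a binary heap: each vertex is extracted once, each edge may relax once.
Each heap operation costs O(log V).
V + E = 15 + 50 = 65
ceil(log2(15)) = 4 (since 2^3 = 8 < 15 <= 16 = 2^4)
Total heap work = (V+E) * ceil(log2(V)) = 65 * 4 = 260


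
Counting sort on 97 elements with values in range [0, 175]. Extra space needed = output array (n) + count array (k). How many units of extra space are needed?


Output array size: 97 (to store sorted result)
Count array size: 176 (one slot per possible value, range 0 to 175)
Total extra space = 97 + 176 = 273


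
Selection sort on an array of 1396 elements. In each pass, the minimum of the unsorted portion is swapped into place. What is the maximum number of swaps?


Selection sort performs one swap per pass:
  Pass 1: find min in positions 0 to 1395, swap with position 0
  Pass 2: find min in positions 1 to 1395, swap with position 1
  Pass 3: find min in positions 2 to 1395, swap with position 2
  Pass 4: find min in positions 3 to 1395, swap with position 3
  Pass 5: find min in positions 4 to 1395, swap with position 4
  ... (1390 more passes)
Total passes (and swaps) = n - 1 = 1396 - 1 = 1395


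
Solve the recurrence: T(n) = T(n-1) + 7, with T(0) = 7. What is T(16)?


Unrolling the recurrence:
T(16) = T(15) + 7
       = T(14) + 7 + 7
       = T(13) + 7*3
       ...
       = T(0) + 7*16
       = 7 + 112 = 119


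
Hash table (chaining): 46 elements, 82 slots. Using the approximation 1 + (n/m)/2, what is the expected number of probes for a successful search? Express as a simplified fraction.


Computing expected probes:
alpha = 46/82
= 1 + alpha/2
= 1 + 46/(2*82)
= (2*82 + 46) / (2*82)
= 210/164 = 105/82


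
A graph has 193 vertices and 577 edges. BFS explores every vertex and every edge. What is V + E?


A full BFS traversal dequeues each vertex once and examines each edge once.
Vertex visits: 193
Edge visits: 577
V + E = 193 + 577 = 770


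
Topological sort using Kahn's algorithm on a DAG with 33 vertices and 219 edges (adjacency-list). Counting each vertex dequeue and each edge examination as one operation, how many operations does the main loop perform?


Kahn's algorithm:
  1. Compute in-degrees: O(V + E)
  2. Process queue: each vertex dequeued once (O(V))
     each edge examined once (O(E))
Total = V + E = 33 + 219 = 252


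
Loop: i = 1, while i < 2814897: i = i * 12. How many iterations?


i multiplies by 12 each step:
i = 1 -> 12 -> 144 -> 1728 -> 20736 -> 248832 -> 2985984 (stop)
Iterations = ceil(log_12(2814897)) = 6


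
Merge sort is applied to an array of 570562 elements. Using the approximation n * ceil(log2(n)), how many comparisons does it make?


Merge sort divides the array into halves recursively.
Number of levels = ceil(log2(570562)) = 20
At each level, approximately n = 570562 comparisons are needed for merging.
Total comparisons ~ n * ceil(log2(n)) = 570562 * 20 = 11411240


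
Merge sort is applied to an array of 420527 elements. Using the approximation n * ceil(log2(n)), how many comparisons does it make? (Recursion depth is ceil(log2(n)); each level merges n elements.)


Merge sort divides the array into halves recursively.
Number of levels = ceil(log2(420527)) = 19
At each level, approximately n = 420527 comparisons are needed for merging.
Total comparisons ~ n * ceil(log2(n)) = 420527 * 19 = 7990013


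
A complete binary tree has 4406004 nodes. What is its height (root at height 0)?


In a complete binary tree, level k holds nodes 2^k .. 2^(k+1)-1 (1-indexed).
Height = floor(log2(n)) = floor(log2(4406004)) = 22
Check: 2^22 = 4194304 <= 4406004 < 8388608 = 2^23


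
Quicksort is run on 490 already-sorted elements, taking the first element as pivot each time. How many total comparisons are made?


Sum of comparisons per partition:
489 + 488 + ... + 1 + 0
= 490 * (490 - 1) / 2
= 490 * 489 / 2
= 119805


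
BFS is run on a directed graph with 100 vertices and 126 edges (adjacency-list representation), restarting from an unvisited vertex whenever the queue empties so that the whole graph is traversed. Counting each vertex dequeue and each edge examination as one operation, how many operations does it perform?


A full BFS traversal dequeues each vertex exactly once and examines each directed edge exactly once.
V = 100 (vertex processing cost)
E = 126 (edge examination cost)
Total operations proportional to V + E = 100 + 126 = 226


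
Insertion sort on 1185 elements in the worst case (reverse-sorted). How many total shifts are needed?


In the worst case (reverse-sorted), each element shifts past all previous:
  Element 1: 1 shifts
  Element 2: 2 shifts
  Element 3: 3 shifts
  Element 4: 4 shifts
  Element 5: 5 shifts
  ...
  Element 1184: 1184 shifts
Total = 1 + 2 + ... + 1184
= 1185*(1185-1)/2 = 701520


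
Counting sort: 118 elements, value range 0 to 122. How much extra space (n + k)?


n = 118 (output array)
k = 123 (count array for 123 distinct values)
Extra space = 118 + 123 = 241


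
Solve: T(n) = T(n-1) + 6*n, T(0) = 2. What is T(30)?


Expanding the recurrence:
T(30) = T(29) + 6*30
       = T(28) + 6*29 + 6*30
       ...
       = T(0) + 6*(1 + 2 + ... + 30)
       = 2 + 6 * 30*31/2
       = 2 + 6 * 465
       = 2 + 2790 = 2792


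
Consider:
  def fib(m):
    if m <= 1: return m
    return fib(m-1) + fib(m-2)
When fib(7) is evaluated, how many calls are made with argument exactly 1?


Let N(m) = number of times fib(m) is called while evaluating fib(7).
N(7) = 1 (the initial call).
N(6) = 1 (only fib(7) calls it).
For 1 <= m <= 5: fib(m) is called by fib(m+1) and fib(m+2), so
  N(m) = N(m+1) + N(m+2).
fib(0) is called only by fib(2), so N(0) = N(2).
Walk down from m=7:
  N(7)=1, N(6)=1, N(5)=2, N(4)=3, N(3)=5, N(2)=8, N(1)=13
N(1) = 13


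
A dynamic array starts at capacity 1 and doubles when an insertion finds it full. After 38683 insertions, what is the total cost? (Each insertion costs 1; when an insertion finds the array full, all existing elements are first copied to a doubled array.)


Insertion cost: 38683 (one per element)
Resizes occur just before inserting elements 2, 3, 5, 9, ...
Elements copied at each resize: 1 + 2 + 4 + 8 + 16 + 32 + 64 + 128 + 256 + 512 + 1024 + 2048 + 4096 + 8192 + 16384 + 32768
Sum of copies = 65535 (geometric series: 2^k - 1)
Total = 38683 + 65535 = 104218


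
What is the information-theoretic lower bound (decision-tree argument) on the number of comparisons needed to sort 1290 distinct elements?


A binary decision tree of height h has at most 2^h leaves and needs at least n! of them, so h >= ceil(log2(n!)).
1290! is far too large to multiply out, so use Stirling's series:
  ln(n!) ~ n ln n - n + (1/2) ln(2 pi n) + 1/(12n)  (error below 1/(360 n^3), negligible here)
  ln(1290) = 7.1623975
  n ln n = 1290 * 7.1623975 = 9239.4928
  (1/2) ln(2 pi * 1290) = (1/2) ln(8105.3090) = 4.5001
  1/(12*1290) = 0.0001
  ln(1290!) ~ 9239.4928 - 1290 + 4.5001 + 0.0001 = 7953.9930
Convert to base 2: log2(1290!) = 7953.9930 / ln 2 = 7953.9930 / 0.69314718 = 11475.1863
ceil(11475.1863) = 11476


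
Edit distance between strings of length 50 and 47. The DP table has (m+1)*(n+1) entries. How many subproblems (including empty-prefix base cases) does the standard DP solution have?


The table includes base cases (empty prefixes).
Rows: (m+1) = 51
Columns: (n+1) = 48
Total = 51 * 48 = 2448


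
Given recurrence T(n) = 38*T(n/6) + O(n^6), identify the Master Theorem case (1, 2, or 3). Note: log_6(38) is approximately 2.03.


Master Theorem parameters: a=38, b=6, c=6
log_b(a) = 2.03
Compare b^c with a: 6^6 = 46656 > 38, so c > log_b(a).
Comparing c=6 vs log_b(a)=2.03:
6 > 2.03 => Case 3
Result: T(n) = O(n^6)
Master Theorem case = 3


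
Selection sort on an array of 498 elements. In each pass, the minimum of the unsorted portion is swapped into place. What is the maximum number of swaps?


Selection sort performs one swap per pass:
  Pass 1: find min in positions 0 to 497, swap with position 0
  Pass 2: find min in positions 1 to 497, swap with position 1
  Pass 3: find min in positions 2 to 497, swap with position 2
  Pass 4: find min in positions 3 to 497, swap with position 3
  Pass 5: find min in positions 4 to 497, swap with position 4
  ... (492 more passes)
Total passes (and swaps) = n - 1 = 498 - 1 = 497


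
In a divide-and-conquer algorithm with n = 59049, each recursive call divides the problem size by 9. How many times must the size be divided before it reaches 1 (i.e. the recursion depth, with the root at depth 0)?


Number of divisions = log_9(59049)
Sizes: 59049 -> 6561 -> 729 -> 81 -> 9 -> 1 (5 divisions)
Recursion depth = 5


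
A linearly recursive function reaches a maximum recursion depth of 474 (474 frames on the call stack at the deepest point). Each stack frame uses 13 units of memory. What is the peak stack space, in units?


Maximum recursion depth = 474 frames
Memory per frame = 13 units
Total stack space = depth * frame_size
= 474 * 13 = 6162


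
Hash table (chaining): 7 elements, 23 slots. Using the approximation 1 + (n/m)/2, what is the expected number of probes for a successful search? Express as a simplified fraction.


Computing expected probes:
alpha = 7/23
= 1 + alpha/2
= 1 + 7/(2*23)
= (2*23 + 7) / (2*23)
= 53/46


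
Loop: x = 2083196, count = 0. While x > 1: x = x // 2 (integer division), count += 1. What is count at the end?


The variable x halves each step:
x = 2083196 -> 1041598 -> 520799 -> 260399 -> 130199 -> 65099 -> 32549 -> 16274 -> 8137 -> 4068 -> 2034 -> 1017 -> 508 -> 254 -> 127 -> 63 -> 31 -> 15 -> 7 -> 3 -> 1
Number of halvings = floor(log2(2083196)) = 20


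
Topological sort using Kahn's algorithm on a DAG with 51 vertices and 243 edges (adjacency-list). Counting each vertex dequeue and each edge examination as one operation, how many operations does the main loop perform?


Kahn's algorithm:
  1. Compute in-degrees: O(V + E)
  2. Process queue: each vertex dequeued once (O(V))
     each edge examined once (O(E))
Total = V + E = 51 + 243 = 294


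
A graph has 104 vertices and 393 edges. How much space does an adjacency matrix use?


Adjacency matrix: V x V grid of entries
Space = V^2 = 104^2 = 104 * 104 = 10816


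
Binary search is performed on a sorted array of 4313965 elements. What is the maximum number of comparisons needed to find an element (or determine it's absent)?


Binary search halves the search space each comparison:
  Step 1: search space = 4313965 -> 2156982
  Step 2: search space = 2156982 -> 1078491
  Step 3: search space = 1078491 -> 539245
  Step 4: search space = 539245 -> 269622
  Step 5: search space = 269622 -> 134811
  Step 6: search space = 134811 -> 67405
  Step 7: search space = 67405 -> 33702
  Step 8: search space = 33702 -> 16851
  Step 9: search space = 16851 -> 8425
  Step 10: search space = 8425 -> 4212
  Step 11: search space = 4212 -> 2106
  Step 12: search space = 2106 -> 1053
  Step 13: search space = 1053 -> 526
  Step 14: search space = 526 -> 263
  Step 15: search space = 263 -> 131
  Step 16: search space = 131 -> 65
  Step 17: search space = 65 -> 32
  Step 18: search space = 32 -> 16
  Step 19: search space = 16 -> 8
  Step 20: search space = 8 -> 4
  Step 21: search space = 4 -> 2
  Step 22: search space = 2 -> 1
  Step 23: search space = 1 (final check)
Maximum comparisons = floor(log2(4313965)) + 1 = 22 + 1 = 23
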